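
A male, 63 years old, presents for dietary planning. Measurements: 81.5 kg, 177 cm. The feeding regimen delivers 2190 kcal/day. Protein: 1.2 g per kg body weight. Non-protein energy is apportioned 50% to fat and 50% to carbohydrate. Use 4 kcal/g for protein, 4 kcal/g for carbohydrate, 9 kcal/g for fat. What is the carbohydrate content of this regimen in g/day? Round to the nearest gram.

225 g/day

Protein = 1.2 × 81.5 = 97.8 g → 97.8 × 4 = 391.2 kcal.
Non-protein calories = 2190 − 391.2 = 1798.8 kcal.
Fat: 50% × 1798.8 = 899.4 kcal; carbohydrate: 899.4 kcal.
Carbohydrate: 899.4 kcal ÷ 4 kcal/g = 224.85 g.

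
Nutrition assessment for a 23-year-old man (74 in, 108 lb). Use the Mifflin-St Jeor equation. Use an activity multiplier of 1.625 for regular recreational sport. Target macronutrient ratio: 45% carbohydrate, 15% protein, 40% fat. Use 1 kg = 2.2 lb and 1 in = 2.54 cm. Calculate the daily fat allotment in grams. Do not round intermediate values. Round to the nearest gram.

112 g/day

Convert to metric: weight = 108 ÷ 2.2 = 49.0909 kg; height = 74 × 2.54 = 187.96 cm.
Mifflin-St Jeor (male): BMR = 10(49.0909) + 6.25(187.96) − 5(23) + 5 = 490.9091 + 1174.75 − 115 + 5 = 1555.6591 kcal/day.
TEE = 1555.6591 × 1.625 = 2527.946 kcal/day.
Fat energy = 40% × 2527.946 = 1011.1784 kcal.
Fat = 1011.1784 ÷ 9 kcal/g = 112.3532 g.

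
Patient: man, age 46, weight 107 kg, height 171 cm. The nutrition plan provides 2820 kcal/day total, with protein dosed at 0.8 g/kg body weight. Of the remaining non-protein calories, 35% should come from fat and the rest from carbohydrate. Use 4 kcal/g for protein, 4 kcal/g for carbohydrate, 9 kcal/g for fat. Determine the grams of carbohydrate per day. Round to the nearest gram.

403 g/day

Protein = 0.8 × 107 = 85.6 g → 85.6 × 4 = 342.4 kcal.
Non-protein calories = 2820 − 342.4 = 2477.6 kcal.
Fat: 35% × 2477.6 = 867.16 kcal; carbohydrate: 1610.44 kcal.
Carbohydrate: 1610.44 kcal ÷ 4 kcal/g = 402.61 g.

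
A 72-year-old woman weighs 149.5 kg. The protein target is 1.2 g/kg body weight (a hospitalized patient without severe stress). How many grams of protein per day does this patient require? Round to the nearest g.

179 g/day

Protein = 1.2 g/kg × 149.5 kg = 179.4 g/day.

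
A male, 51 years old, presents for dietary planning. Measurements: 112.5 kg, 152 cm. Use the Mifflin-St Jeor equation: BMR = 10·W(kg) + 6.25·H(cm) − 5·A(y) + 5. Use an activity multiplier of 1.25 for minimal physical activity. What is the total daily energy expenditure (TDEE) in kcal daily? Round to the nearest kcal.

2281 kcal daily

Mifflin-St Jeor (male): BMR = 10(112.5) + 6.25(152) − 5(51) + 5 = 1125 + 950 − 255 + 5 = 1825 kcal/day.
TEE = BMR × activity factor = 1825 × 1.25 = 2281.25 kcal/day.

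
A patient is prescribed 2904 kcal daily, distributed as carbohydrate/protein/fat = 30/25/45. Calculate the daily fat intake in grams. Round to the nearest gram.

145 g/day

Fat energy = 45% × 2904 = 1306.8 kcal.
At 9 kcal/g: 1306.8 ÷ 9 = 145.2 g.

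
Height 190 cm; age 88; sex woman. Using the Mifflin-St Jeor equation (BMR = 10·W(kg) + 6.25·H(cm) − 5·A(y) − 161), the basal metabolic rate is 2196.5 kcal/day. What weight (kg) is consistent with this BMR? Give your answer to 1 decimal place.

161.0 kg

2196.5 = 10·W + 6.25(190) − 5(88) − 161
10·W = 2196.5 − 586.5 = 1610, so W = 161 kg.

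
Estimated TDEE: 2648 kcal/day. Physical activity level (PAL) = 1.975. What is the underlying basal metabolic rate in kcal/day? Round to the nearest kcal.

1341 kcal/day

BMR = TEE ÷ activity factor = 2648 ÷ 1.975 = 1340.7595 kcal/day.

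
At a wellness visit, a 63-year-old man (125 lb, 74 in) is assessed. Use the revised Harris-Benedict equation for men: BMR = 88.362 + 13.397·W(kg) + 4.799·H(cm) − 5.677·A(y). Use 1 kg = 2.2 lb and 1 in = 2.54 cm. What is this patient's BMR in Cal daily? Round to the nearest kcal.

1394 Cal daily

Convert to metric: weight = 125 ÷ 2.2 = 56.8182 kg; height = 74 × 2.54 = 187.96 cm.
Harris-Benedict: BMR = 88.362 + 13.397(56.8182) + 4.799(187.96) − 5.677(63) = 1393.9242 kcal/day.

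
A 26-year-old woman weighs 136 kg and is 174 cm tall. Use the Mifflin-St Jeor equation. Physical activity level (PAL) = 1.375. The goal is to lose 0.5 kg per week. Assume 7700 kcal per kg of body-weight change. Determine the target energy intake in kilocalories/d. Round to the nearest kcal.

Mifflin-St Jeor (female): BMR = 10(136) + 6.25(174) − 5(26) − 161 = 1360 + 1087.5 − 130 − 161 = 2156.5 kcal/day.
TEE = 2156.5 × 1.375 = 2965.1875 kcal/day.
Required daily deficit = 0.5 × 7700 ÷ 7 = 550 kcal/day.
Target intake = 2965.1875 − 550 = 2415.1875 kcal/day.

2415 kilocalories/d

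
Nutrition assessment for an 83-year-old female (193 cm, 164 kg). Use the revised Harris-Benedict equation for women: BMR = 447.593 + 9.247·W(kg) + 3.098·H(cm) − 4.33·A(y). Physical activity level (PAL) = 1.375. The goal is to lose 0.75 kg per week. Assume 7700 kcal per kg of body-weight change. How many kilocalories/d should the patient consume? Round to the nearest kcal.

2204 kilocalories/d

Harris-Benedict: BMR = 447.593 + 9.247(164) + 3.098(193) − 4.33(83) = 2202.625 kcal/day.
TEE = 2202.625 × 1.375 = 3028.6094 kcal/day.
Required daily deficit = 0.75 × 7700 ÷ 7 = 825 kcal/day.
Target intake = 3028.6094 − 825 = 2203.6094 kcal/day.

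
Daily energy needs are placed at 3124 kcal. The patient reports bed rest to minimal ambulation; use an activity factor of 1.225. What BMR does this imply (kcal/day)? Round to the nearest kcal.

BMR = TEE ÷ activity factor = 3124 ÷ 1.225 = 2550.2041 kcal/day.

2550 kcal/day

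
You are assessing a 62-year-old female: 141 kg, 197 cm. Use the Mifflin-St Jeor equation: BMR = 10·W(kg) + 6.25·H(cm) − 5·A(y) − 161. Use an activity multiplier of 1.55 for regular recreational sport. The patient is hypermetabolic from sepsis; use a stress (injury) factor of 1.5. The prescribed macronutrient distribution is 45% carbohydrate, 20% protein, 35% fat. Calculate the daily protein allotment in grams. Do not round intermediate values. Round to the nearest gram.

Mifflin-St Jeor (female): BMR = 10(141) + 6.25(197) − 5(62) − 161 = 1410 + 1231.25 − 310 − 161 = 2170.25 kcal/day.
TEE = 2170.25 × 1.55 = 3363.8875 kcal/day.
With stress factor 1.5: 3363.8875 × 1.5 = 5045.8313 kcal/day.
Protein energy = 20% × 5045.8313 = 1009.1663 kcal.
Protein = 1009.1663 ÷ 4 kcal/g = 252.2916 g.

252 g/day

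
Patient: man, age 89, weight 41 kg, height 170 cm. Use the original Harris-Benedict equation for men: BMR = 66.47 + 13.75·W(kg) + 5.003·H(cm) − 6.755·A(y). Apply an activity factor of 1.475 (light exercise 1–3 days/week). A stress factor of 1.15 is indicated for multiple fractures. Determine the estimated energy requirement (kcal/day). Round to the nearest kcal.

Harris-Benedict: BMR = 66.47 + 13.75(41) + 5.003(170) − 6.755(89) = 879.535 kcal/day.
TEE = BMR × activity factor = 879.535 × 1.475 = 1297.3141 kcal/day.
Apply stress factor: 1297.3141 × 1.15 = 1491.9112 kcal/day.

1492 kcal/day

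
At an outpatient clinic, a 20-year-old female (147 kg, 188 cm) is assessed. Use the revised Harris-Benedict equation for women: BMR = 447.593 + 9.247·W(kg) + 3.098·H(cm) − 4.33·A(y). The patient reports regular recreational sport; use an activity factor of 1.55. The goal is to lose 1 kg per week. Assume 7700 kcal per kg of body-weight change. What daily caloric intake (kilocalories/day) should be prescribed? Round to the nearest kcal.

Harris-Benedict: BMR = 447.593 + 9.247(147) + 3.098(188) − 4.33(20) = 2302.726 kcal/day.
TEE = 2302.726 × 1.55 = 3569.2253 kcal/day.
Required daily deficit = 1 × 7700 ÷ 7 = 1100 kcal/day.
Target intake = 3569.2253 − 1100 = 2469.2253 kcal/day.

2469 kilocalories/day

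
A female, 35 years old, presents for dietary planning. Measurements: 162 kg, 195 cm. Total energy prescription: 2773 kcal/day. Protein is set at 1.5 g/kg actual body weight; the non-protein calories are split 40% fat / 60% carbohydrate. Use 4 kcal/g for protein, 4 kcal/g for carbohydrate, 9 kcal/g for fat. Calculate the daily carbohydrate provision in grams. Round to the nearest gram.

270 g/day

Protein = 1.5 × 162 = 243 g → 243 × 4 = 972 kcal.
Non-protein calories = 2773 − 972 = 1801 kcal.
Fat: 40% × 1801 = 720.4 kcal; carbohydrate: 1080.6 kcal.
Carbohydrate: 1080.6 kcal ÷ 4 kcal/g = 270.15 g.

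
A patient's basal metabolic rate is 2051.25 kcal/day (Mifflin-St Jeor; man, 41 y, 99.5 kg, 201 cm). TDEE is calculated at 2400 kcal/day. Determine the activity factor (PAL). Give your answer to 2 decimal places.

1.17

Activity factor = TEE ÷ BMR = 2400 ÷ 2051.25 = 1.17.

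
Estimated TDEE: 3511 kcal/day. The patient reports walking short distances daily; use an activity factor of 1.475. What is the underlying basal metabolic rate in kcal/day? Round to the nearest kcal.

BMR = TEE ÷ activity factor = 3511 ÷ 1.475 = 2380.339 kcal/day.

2380 kcal/day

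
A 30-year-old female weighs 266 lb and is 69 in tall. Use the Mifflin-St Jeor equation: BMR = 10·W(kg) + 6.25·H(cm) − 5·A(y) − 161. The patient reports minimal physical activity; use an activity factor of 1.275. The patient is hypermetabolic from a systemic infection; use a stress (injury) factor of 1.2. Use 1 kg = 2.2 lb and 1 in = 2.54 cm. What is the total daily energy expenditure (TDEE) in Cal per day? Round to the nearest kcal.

3050 Cal per day

Convert to metric: weight = 266 ÷ 2.2 = 120.9091 kg; height = 69 × 2.54 = 175.26 cm.
Mifflin-St Jeor (female): BMR = 10(120.9091) + 6.25(175.26) − 5(30) − 161 = 1209.0909 + 1095.375 − 150 − 161 = 1993.4659 kcal/day.
TEE = BMR × activity factor = 1993.4659 × 1.275 = 2541.669 kcal/day.
Apply stress factor: 2541.669 × 1.2 = 3050.0028 kcal/day.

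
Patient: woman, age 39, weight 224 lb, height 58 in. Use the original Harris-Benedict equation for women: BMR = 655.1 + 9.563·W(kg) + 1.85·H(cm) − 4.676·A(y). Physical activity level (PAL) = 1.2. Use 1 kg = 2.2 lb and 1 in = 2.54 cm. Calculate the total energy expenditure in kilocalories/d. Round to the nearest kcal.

2063 kilocalories/d

Convert to metric: weight = 224 ÷ 2.2 = 101.8182 kg; height = 58 × 2.54 = 147.32 cm.
Harris-Benedict: BMR = 655.1 + 9.563(101.8182) + 1.85(147.32) − 4.676(39) = 1718.9653 kcal/day.
TEE = BMR × activity factor = 1718.9653 × 1.2 = 2062.7583 kcal/day.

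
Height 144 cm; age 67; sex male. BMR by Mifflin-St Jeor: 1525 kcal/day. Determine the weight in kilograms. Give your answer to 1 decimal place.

1525 = 10·W + 6.25(144) − 5(67) + 5
10·W = 1525 − 570 = 955, so W = 95.5 kg.

95.5 kg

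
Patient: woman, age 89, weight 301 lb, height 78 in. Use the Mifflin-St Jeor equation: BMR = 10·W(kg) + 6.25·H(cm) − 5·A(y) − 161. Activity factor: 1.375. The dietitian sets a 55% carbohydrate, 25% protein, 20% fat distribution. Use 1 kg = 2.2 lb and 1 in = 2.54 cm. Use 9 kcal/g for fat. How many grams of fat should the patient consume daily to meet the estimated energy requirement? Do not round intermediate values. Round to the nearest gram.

61 g/day

Convert to metric: weight = 301 ÷ 2.2 = 136.8182 kg; height = 78 × 2.54 = 198.12 cm.
Mifflin-St Jeor (female): BMR = 10(136.8182) + 6.25(198.12) − 5(89) − 161 = 1368.1818 + 1238.25 − 445 − 161 = 2000.4318 kcal/day.
TEE = 2000.4318 × 1.375 = 2750.5938 kcal/day.
Fat energy = 20% × 2750.5938 = 550.1188 kcal.
Fat = 550.1188 ÷ 9 kcal/g = 61.1243 g.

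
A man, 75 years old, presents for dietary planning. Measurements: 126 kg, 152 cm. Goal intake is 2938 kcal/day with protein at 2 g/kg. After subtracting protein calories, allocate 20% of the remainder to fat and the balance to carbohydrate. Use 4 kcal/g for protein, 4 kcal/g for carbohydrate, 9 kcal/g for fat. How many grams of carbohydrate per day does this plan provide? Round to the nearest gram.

386 g/day

Protein = 2 × 126 = 252 g → 252 × 4 = 1008 kcal.
Non-protein calories = 2938 − 1008 = 1930 kcal.
Fat: 20% × 1930 = 386 kcal; carbohydrate: 1544 kcal.
Carbohydrate: 1544 kcal ÷ 4 kcal/g = 386 g.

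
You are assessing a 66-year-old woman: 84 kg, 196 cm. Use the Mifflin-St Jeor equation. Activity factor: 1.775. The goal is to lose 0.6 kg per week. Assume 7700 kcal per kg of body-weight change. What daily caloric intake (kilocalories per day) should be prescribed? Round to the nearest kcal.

Mifflin-St Jeor (female): BMR = 10(84) + 6.25(196) − 5(66) − 161 = 840 + 1225 − 330 − 161 = 1574 kcal/day.
TEE = 1574 × 1.775 = 2793.85 kcal/day.
Required daily deficit = 0.6 × 7700 ÷ 7 = 660 kcal/day.
Target intake = 2793.85 − 660 = 2133.85 kcal/day.

2134 kilocalories per day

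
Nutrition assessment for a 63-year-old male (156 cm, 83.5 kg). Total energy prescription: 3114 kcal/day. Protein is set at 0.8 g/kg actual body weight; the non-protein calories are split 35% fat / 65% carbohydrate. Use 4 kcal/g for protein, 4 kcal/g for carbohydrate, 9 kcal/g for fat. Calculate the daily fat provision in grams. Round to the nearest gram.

Protein = 0.8 × 83.5 = 66.8 g → 66.8 × 4 = 267.2 kcal.
Non-protein calories = 3114 − 267.2 = 2846.8 kcal.
Fat: 35% × 2846.8 = 996.38 kcal; carbohydrate: 1850.42 kcal.
Fat: 996.38 kcal ÷ 9 kcal/g = 110.7089 g.

111 g/day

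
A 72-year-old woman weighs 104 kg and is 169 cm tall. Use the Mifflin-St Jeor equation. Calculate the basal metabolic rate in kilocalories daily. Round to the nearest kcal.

Mifflin-St Jeor (female): BMR = 10(104) + 6.25(169) − 5(72) − 161 = 1040 + 1056.25 − 360 − 161 = 1575.25 kcal/day.

1575 kilocalories daily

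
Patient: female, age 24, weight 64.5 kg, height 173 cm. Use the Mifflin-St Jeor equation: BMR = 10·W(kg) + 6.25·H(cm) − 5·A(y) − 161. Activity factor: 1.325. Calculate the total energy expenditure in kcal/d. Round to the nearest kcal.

1915 kcal/d

Mifflin-St Jeor (female): BMR = 10(64.5) + 6.25(173) − 5(24) − 161 = 645 + 1081.25 − 120 − 161 = 1445.25 kcal/day.
TEE = BMR × activity factor = 1445.25 × 1.325 = 1914.9563 kcal/day.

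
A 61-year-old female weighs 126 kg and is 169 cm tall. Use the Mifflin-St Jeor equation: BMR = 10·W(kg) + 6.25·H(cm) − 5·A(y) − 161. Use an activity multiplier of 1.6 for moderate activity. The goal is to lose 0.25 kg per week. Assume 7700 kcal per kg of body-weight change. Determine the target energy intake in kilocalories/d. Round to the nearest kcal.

2685 kilocalories/d

Mifflin-St Jeor (female): BMR = 10(126) + 6.25(169) − 5(61) − 161 = 1260 + 1056.25 − 305 − 161 = 1850.25 kcal/day.
TEE = 1850.25 × 1.6 = 2960.4 kcal/day.
Required daily deficit = 0.25 × 7700 ÷ 7 = 275 kcal/day.
Target intake = 2960.4 − 275 = 2685.4 kcal/day.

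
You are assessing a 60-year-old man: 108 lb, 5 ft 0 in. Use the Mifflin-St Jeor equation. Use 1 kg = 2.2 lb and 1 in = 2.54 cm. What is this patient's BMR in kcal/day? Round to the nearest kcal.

Convert to metric: weight = 108 ÷ 2.2 = 49.0909 kg; height = (5×12 + 0) × 2.54 = 60 × 2.54 = 152.4 cm.
Mifflin-St Jeor (male): BMR = 10(49.0909) + 6.25(152.4) − 5(60) + 5 = 490.9091 + 952.5 − 300 + 5 = 1148.4091 kcal/day.

1148 kcal/day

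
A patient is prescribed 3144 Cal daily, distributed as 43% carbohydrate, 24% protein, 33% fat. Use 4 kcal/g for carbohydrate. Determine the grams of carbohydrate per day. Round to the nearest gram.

Carbohydrate energy = 43% × 3144 = 1351.92 kcal.
At 4 kcal/g: 1351.92 ÷ 4 = 337.98 g.

338 g/day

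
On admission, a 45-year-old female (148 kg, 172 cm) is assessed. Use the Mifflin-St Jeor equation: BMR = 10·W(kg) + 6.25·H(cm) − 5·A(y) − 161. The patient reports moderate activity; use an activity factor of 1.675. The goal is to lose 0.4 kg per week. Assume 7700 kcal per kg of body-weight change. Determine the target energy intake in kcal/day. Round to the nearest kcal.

3193 kcal/day

Mifflin-St Jeor (female): BMR = 10(148) + 6.25(172) − 5(45) − 161 = 1480 + 1075 − 225 − 161 = 2169 kcal/day.
TEE = 2169 × 1.675 = 3633.075 kcal/day.
Required daily deficit = 0.4 × 7700 ÷ 7 = 440 kcal/day.
Target intake = 3633.075 − 440 = 3193.075 kcal/day.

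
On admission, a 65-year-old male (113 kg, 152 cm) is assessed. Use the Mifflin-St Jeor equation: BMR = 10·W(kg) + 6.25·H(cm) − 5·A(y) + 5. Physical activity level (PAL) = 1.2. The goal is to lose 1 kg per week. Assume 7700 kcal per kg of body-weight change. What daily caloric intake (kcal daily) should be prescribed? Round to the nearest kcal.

Mifflin-St Jeor (male): BMR = 10(113) + 6.25(152) − 5(65) + 5 = 1130 + 950 − 325 + 5 = 1760 kcal/day.
TEE = 1760 × 1.2 = 2112 kcal/day.
Required daily deficit = 1 × 7700 ÷ 7 = 1100 kcal/day.
Target intake = 2112 − 1100 = 1012 kcal/day.

1012 kcal daily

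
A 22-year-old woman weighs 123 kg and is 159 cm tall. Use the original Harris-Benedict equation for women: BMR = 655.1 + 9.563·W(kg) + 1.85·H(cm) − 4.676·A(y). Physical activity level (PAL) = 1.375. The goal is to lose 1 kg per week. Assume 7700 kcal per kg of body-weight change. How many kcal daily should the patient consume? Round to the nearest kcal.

1681 kcal daily

Harris-Benedict: BMR = 655.1 + 9.563(123) + 1.85(159) − 4.676(22) = 2022.627 kcal/day.
TEE = 2022.627 × 1.375 = 2781.1121 kcal/day.
Required daily deficit = 1 × 7700 ÷ 7 = 1100 kcal/day.
Target intake = 2781.1121 − 1100 = 1681.1121 kcal/day.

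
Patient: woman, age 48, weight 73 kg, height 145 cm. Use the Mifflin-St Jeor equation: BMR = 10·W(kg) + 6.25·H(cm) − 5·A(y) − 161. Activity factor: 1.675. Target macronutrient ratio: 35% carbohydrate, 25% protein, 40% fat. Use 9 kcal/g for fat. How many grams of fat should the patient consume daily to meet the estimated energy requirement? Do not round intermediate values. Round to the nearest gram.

92 g/day

Mifflin-St Jeor (female): BMR = 10(73) + 6.25(145) − 5(48) − 161 = 730 + 906.25 − 240 − 161 = 1235.25 kcal/day.
TEE = 1235.25 × 1.675 = 2069.0438 kcal/day.
Fat energy = 40% × 2069.0438 = 827.6175 kcal.
Fat = 827.6175 ÷ 9 kcal/g = 91.9575 g.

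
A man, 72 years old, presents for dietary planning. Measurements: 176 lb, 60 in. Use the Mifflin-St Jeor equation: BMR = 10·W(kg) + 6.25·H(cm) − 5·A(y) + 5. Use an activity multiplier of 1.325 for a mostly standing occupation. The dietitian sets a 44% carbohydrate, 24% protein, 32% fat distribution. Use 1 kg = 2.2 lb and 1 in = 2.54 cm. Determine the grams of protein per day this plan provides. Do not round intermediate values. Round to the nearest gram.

111 g/day

Convert to metric: weight = 176 ÷ 2.2 = 80 kg; height = 60 × 2.54 = 152.4 cm.
Mifflin-St Jeor (male): BMR = 10(80) + 6.25(152.4) − 5(72) + 5 = 800 + 952.5 − 360 + 5 = 1397.5 kcal/day.
TEE = 1397.5 × 1.325 = 1851.6875 kcal/day.
Protein energy = 24% × 1851.6875 = 444.405 kcal.
Protein = 444.405 ÷ 4 kcal/g = 111.1013 g.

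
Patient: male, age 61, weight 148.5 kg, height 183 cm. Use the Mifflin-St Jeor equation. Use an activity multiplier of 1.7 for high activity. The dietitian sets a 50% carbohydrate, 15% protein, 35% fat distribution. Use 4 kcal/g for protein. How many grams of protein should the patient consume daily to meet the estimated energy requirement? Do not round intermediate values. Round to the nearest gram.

148 g/day

Mifflin-St Jeor (male): BMR = 10(148.5) + 6.25(183) − 5(61) + 5 = 1485 + 1143.75 − 305 + 5 = 2328.75 kcal/day.
TEE = 2328.75 × 1.7 = 3958.875 kcal/day.
Protein energy = 15% × 3958.875 = 593.8313 kcal.
Protein = 593.8313 ÷ 4 kcal/g = 148.4578 g.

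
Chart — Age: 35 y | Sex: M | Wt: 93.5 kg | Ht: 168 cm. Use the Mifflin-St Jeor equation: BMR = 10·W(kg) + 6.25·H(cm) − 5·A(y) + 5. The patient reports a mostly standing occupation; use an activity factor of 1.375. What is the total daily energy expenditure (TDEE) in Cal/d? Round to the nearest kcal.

Mifflin-St Jeor (male): BMR = 10(93.5) + 6.25(168) − 5(35) + 5 = 935 + 1050 − 175 + 5 = 1815 kcal/day.
TEE = BMR × activity factor = 1815 × 1.375 = 2495.625 kcal/day.

2496 Cal/d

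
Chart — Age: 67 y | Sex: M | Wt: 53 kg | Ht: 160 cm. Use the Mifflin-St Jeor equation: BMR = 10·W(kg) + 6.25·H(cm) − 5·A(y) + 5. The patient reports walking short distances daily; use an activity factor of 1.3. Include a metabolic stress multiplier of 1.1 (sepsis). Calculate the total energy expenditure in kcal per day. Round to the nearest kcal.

1716 kcal per day

Mifflin-St Jeor (male): BMR = 10(53) + 6.25(160) − 5(67) + 5 = 530 + 1000 − 335 + 5 = 1200 kcal/day.
TEE = BMR × activity factor = 1200 × 1.3 = 1560 kcal/day.
Apply stress factor: 1560 × 1.1 = 1716 kcal/day.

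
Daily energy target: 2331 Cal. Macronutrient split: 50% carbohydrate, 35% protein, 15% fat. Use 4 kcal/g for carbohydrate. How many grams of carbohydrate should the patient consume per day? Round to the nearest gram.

291 g/day

Carbohydrate energy = 50% × 2331 = 1165.5 kcal.
At 4 kcal/g: 1165.5 ÷ 4 = 291.375 g.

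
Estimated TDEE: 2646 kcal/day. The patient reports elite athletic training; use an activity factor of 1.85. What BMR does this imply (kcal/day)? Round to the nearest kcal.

1430 kcal/day

BMR = TEE ÷ activity factor = 2646 ÷ 1.85 = 1430.2703 kcal/day.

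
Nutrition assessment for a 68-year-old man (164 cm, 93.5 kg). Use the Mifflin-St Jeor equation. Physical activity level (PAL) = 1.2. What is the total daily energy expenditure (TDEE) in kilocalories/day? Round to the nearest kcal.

Mifflin-St Jeor (male): BMR = 10(93.5) + 6.25(164) − 5(68) + 5 = 935 + 1025 − 340 + 5 = 1625 kcal/day.
TEE = BMR × activity factor = 1625 × 1.2 = 1950 kcal/day.

1950 kilocalories/day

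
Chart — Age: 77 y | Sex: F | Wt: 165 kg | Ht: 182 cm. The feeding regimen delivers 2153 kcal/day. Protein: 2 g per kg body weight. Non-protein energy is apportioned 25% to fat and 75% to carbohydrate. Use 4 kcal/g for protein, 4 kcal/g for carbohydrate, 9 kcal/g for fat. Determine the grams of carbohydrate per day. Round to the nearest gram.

156 g/day

Protein = 2 × 165 = 330 g → 330 × 4 = 1320 kcal.
Non-protein calories = 2153 − 1320 = 833 kcal.
Fat: 25% × 833 = 208.25 kcal; carbohydrate: 624.75 kcal.
Carbohydrate: 624.75 kcal ÷ 4 kcal/g = 156.1875 g.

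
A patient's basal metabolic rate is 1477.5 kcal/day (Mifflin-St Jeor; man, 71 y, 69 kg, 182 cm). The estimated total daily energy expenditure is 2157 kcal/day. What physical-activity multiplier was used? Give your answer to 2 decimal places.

Activity factor = TEE ÷ BMR = 2157 ÷ 1477.5 = 1.46.

1.46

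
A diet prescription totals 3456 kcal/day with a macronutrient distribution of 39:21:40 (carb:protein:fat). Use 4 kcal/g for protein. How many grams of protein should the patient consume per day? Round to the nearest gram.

181 g/day

Protein energy = 21% × 3456 = 725.76 kcal.
At 4 kcal/g: 725.76 ÷ 4 = 181.44 g.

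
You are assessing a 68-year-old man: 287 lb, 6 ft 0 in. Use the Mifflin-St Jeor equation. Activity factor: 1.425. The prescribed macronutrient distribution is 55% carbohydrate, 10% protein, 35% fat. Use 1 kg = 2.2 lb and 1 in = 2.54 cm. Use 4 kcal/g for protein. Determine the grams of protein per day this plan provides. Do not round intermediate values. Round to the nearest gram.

Convert to metric: weight = 287 ÷ 2.2 = 130.4545 kg; height = (6×12 + 0) × 2.54 = 72 × 2.54 = 182.88 cm.
Mifflin-St Jeor (male): BMR = 10(130.4545) + 6.25(182.88) − 5(68) + 5 = 1304.5455 + 1143 − 340 + 5 = 2112.5455 kcal/day.
TEE = 2112.5455 × 1.425 = 3010.3773 kcal/day.
Protein energy = 10% × 3010.3773 = 301.0377 kcal.
Protein = 301.0377 ÷ 4 kcal/g = 75.2594 g.

75 g/day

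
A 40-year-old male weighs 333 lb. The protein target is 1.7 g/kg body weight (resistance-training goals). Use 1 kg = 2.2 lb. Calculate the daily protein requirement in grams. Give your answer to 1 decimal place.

Weight in kg = 333 ÷ 2.2 = 151.3636 kg.
Protein = 1.7 g/kg × 151.3636 kg = 257.3182 g/day.

257.3 g/day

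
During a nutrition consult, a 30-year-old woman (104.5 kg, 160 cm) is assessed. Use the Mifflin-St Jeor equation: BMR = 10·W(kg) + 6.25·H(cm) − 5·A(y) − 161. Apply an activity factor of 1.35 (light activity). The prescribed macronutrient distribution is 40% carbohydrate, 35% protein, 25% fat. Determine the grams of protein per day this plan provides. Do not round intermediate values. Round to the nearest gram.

Mifflin-St Jeor (female): BMR = 10(104.5) + 6.25(160) − 5(30) − 161 = 1045 + 1000 − 150 − 161 = 1734 kcal/day.
TEE = 1734 × 1.35 = 2340.9 kcal/day.
Protein energy = 35% × 2340.9 = 819.315 kcal.
Protein = 819.315 ÷ 4 kcal/g = 204.8288 g.

205 g/day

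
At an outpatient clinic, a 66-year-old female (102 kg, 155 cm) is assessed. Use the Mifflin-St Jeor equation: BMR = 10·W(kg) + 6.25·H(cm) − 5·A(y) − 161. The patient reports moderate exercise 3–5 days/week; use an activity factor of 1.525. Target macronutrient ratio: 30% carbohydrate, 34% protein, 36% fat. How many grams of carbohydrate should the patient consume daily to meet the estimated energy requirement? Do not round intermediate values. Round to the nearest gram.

171 g/day

Mifflin-St Jeor (female): BMR = 10(102) + 6.25(155) − 5(66) − 161 = 1020 + 968.75 − 330 − 161 = 1497.75 kcal/day.
TEE = 1497.75 × 1.525 = 2284.0688 kcal/day.
Carbohydrate energy = 30% × 2284.0688 = 685.2206 kcal.
Carbohydrate = 685.2206 ÷ 4 kcal/g = 171.3052 g.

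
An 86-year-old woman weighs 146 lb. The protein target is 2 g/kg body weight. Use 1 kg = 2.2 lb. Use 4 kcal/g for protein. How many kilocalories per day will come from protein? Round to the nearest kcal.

531 kcal/day

Weight in kg = 146 ÷ 2.2 = 66.3636 kg.
Protein = 2 g/kg × 66.3636 kg = 132.7273 g/day.
Protein energy = 132.7273 g × 4 kcal/g = 530.9091 kcal/day.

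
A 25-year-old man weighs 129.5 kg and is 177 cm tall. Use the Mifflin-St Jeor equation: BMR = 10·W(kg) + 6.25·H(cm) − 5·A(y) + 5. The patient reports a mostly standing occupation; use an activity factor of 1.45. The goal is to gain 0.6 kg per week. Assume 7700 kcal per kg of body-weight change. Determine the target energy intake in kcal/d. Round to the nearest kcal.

3968 kcal/d

Mifflin-St Jeor (male): BMR = 10(129.5) + 6.25(177) − 5(25) + 5 = 1295 + 1106.25 − 125 + 5 = 2281.25 kcal/day.
TEE = 2281.25 × 1.45 = 3307.8125 kcal/day.
Required daily surplus = 0.6 × 7700 ÷ 7 = 660 kcal/day.
Target intake = 3307.8125 + 660 = 3967.8125 kcal/day.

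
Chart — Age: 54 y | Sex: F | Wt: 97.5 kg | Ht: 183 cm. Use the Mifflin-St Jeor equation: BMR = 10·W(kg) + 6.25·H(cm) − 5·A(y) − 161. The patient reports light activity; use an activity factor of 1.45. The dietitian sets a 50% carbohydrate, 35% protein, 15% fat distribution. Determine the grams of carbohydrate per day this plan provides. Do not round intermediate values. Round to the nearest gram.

Mifflin-St Jeor (female): BMR = 10(97.5) + 6.25(183) − 5(54) − 161 = 975 + 1143.75 − 270 − 161 = 1687.75 kcal/day.
TEE = 1687.75 × 1.45 = 2447.2375 kcal/day.
Carbohydrate energy = 50% × 2447.2375 = 1223.6188 kcal.
Carbohydrate = 1223.6188 ÷ 4 kcal/g = 305.9047 g.

306 g/day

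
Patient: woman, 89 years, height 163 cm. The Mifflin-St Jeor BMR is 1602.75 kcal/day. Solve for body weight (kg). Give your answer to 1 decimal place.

1602.75 = 10·W + 6.25(163) − 5(89) − 161
10·W = 1602.75 − 412.75 = 1190, so W = 119 kg.

119.0 kg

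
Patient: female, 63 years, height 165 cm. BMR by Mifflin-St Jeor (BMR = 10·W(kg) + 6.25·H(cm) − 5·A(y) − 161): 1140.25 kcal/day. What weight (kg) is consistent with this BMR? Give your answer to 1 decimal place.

1140.25 = 10·W + 6.25(165) − 5(63) − 161
10·W = 1140.25 − 555.25 = 585, so W = 58.5 kg.

58.5 kg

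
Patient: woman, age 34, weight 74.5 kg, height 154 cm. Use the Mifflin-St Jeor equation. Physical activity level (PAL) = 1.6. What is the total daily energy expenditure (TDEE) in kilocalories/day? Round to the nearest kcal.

Mifflin-St Jeor (female): BMR = 10(74.5) + 6.25(154) − 5(34) − 161 = 745 + 962.5 − 170 − 161 = 1376.5 kcal/day.
TEE = BMR × activity factor = 1376.5 × 1.6 = 2202.4 kcal/day.

2202 kilocalories/day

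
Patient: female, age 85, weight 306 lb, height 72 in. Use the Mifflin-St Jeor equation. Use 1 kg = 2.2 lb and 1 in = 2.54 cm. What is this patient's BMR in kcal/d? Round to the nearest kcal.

Convert to metric: weight = 306 ÷ 2.2 = 139.0909 kg; height = 72 × 2.54 = 182.88 cm.
Mifflin-St Jeor (female): BMR = 10(139.0909) + 6.25(182.88) − 5(85) − 161 = 1390.9091 + 1143 − 425 − 161 = 1947.9091 kcal/day.

1948 kcal/d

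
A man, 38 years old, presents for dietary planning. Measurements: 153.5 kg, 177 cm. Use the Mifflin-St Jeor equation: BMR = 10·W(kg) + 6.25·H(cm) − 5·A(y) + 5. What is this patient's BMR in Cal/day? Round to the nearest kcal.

Mifflin-St Jeor (male): BMR = 10(153.5) + 6.25(177) − 5(38) + 5 = 1535 + 1106.25 − 190 + 5 = 2456.25 kcal/day.

2456 Cal/day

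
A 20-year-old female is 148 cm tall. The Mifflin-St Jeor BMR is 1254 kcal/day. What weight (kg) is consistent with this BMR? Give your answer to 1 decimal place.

1254 = 10·W + 6.25(148) − 5(20) − 161
10·W = 1254 − 664 = 590, so W = 59 kg.

59.0 kg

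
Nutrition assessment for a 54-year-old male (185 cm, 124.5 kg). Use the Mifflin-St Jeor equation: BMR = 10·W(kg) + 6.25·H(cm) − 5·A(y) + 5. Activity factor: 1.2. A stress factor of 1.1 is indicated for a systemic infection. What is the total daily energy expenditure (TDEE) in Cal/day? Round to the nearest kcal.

2820 Cal/day

Mifflin-St Jeor (male): BMR = 10(124.5) + 6.25(185) − 5(54) + 5 = 1245 + 1156.25 − 270 + 5 = 2136.25 kcal/day.
TEE = BMR × activity factor = 2136.25 × 1.2 = 2563.5 kcal/day.
Apply stress factor: 2563.5 × 1.1 = 2819.85 kcal/day.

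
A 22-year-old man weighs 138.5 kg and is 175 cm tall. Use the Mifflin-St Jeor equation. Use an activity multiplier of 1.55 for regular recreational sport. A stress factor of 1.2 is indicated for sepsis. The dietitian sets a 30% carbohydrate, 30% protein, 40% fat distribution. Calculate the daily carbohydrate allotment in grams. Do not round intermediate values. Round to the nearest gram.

331 g/day

Mifflin-St Jeor (male): BMR = 10(138.5) + 6.25(175) − 5(22) + 5 = 1385 + 1093.75 − 110 + 5 = 2373.75 kcal/day.
TEE = 2373.75 × 1.55 = 3679.3125 kcal/day.
With stress factor 1.2: 3679.3125 × 1.2 = 4415.175 kcal/day.
Carbohydrate energy = 30% × 4415.175 = 1324.5525 kcal.
Carbohydrate = 1324.5525 ÷ 4 kcal/g = 331.1381 g.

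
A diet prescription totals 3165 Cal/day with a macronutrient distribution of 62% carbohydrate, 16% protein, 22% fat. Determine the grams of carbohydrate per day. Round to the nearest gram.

491 g/day

Carbohydrate energy = 62% × 3165 = 1962.3 kcal.
At 4 kcal/g: 1962.3 ÷ 4 = 490.575 g.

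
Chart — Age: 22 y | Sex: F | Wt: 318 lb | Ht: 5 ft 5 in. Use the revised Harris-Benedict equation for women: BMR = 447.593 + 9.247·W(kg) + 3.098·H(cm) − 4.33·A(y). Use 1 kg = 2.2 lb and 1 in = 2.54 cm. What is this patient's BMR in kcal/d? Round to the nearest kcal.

2200 kcal/d

Convert to metric: weight = 318 ÷ 2.2 = 144.5455 kg; height = (5×12 + 5) × 2.54 = 65 × 2.54 = 165.1 cm.
Harris-Benedict: BMR = 447.593 + 9.247(144.5455) + 3.098(165.1) − 4.33(22) = 2200.4246 kcal/day.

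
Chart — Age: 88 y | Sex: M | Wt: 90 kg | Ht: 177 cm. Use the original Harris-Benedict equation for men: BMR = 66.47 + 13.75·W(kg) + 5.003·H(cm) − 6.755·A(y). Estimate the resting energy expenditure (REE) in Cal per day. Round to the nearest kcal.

Harris-Benedict: BMR = 66.47 + 13.75(90) + 5.003(177) − 6.755(88) = 1595.061 kcal/day.

1595 Cal per day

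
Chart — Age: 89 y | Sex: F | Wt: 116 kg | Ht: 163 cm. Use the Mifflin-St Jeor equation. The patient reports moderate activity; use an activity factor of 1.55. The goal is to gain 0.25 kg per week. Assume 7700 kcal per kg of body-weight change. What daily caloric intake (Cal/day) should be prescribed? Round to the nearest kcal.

Mifflin-St Jeor (female): BMR = 10(116) + 6.25(163) − 5(89) − 161 = 1160 + 1018.75 − 445 − 161 = 1572.75 kcal/day.
TEE = 1572.75 × 1.55 = 2437.7625 kcal/day.
Required daily surplus = 0.25 × 7700 ÷ 7 = 275 kcal/day.
Target intake = 2437.7625 + 275 = 2712.7625 kcal/day.

2713 Cal/day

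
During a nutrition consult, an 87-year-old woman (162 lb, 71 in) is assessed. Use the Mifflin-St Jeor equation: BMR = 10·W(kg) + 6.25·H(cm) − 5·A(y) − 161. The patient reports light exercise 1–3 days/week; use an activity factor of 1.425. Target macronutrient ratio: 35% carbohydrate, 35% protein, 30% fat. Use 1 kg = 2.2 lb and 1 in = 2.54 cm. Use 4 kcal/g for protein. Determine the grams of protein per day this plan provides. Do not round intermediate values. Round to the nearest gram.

158 g/day

Convert to metric: weight = 162 ÷ 2.2 = 73.6364 kg; height = 71 × 2.54 = 180.34 cm.
Mifflin-St Jeor (female): BMR = 10(73.6364) + 6.25(180.34) − 5(87) − 161 = 736.3636 + 1127.125 − 435 − 161 = 1267.4886 kcal/day.
TEE = 1267.4886 × 1.425 = 1806.1713 kcal/day.
Protein energy = 35% × 1806.1713 = 632.16 kcal.
Protein = 632.16 ÷ 4 kcal/g = 158.04 g.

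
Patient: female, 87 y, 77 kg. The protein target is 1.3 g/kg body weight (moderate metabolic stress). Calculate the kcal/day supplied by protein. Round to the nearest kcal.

Protein = 1.3 g/kg × 77 kg = 100.1 g/day.
Protein energy = 100.1 g × 4 kcal/g = 400.4 kcal/day.

400 kcal/day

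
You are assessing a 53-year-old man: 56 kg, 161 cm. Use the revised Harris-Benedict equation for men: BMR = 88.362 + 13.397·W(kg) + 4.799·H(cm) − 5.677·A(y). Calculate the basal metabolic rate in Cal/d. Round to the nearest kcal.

Harris-Benedict: BMR = 88.362 + 13.397(56) + 4.799(161) − 5.677(53) = 1310.352 kcal/day.

1310 Cal/d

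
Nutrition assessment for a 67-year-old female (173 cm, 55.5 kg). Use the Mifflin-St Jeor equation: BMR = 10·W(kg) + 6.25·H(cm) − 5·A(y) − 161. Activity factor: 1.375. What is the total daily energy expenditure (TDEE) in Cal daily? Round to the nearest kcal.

Mifflin-St Jeor (female): BMR = 10(55.5) + 6.25(173) − 5(67) − 161 = 555 + 1081.25 − 335 − 161 = 1140.25 kcal/day.
TEE = BMR × activity factor = 1140.25 × 1.375 = 1567.8438 kcal/day.

1568 Cal daily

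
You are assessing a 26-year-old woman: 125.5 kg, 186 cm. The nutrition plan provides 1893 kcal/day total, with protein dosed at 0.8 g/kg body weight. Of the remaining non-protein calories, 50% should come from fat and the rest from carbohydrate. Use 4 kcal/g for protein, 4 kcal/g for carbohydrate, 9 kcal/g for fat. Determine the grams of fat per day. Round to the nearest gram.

83 g/day

Protein = 0.8 × 125.5 = 100.4 g → 100.4 × 4 = 401.6 kcal.
Non-protein calories = 1893 − 401.6 = 1491.4 kcal.
Fat: 50% × 1491.4 = 745.7 kcal; carbohydrate: 745.7 kcal.
Fat: 745.7 kcal ÷ 9 kcal/g = 82.8556 g.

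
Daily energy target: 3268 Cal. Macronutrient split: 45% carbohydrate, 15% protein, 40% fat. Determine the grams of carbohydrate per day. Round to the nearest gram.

Carbohydrate energy = 45% × 3268 = 1470.6 kcal.
At 4 kcal/g: 1470.6 ÷ 4 = 367.65 g.

368 g/day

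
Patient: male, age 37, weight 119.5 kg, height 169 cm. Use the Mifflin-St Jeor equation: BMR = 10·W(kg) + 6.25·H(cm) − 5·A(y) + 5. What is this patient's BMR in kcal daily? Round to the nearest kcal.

2071 kcal daily

Mifflin-St Jeor (male): BMR = 10(119.5) + 6.25(169) − 5(37) + 5 = 1195 + 1056.25 − 185 + 5 = 2071.25 kcal/day.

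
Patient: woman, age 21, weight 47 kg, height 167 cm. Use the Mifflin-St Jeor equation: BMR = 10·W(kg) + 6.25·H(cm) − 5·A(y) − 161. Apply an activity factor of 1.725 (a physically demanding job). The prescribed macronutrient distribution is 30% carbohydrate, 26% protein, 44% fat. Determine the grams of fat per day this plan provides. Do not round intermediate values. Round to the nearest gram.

105 g/day

Mifflin-St Jeor (female): BMR = 10(47) + 6.25(167) − 5(21) − 161 = 470 + 1043.75 − 105 − 161 = 1247.75 kcal/day.
TEE = 1247.75 × 1.725 = 2152.3688 kcal/day.
Fat energy = 44% × 2152.3688 = 947.0423 kcal.
Fat = 947.0423 ÷ 9 kcal/g = 105.2269 g.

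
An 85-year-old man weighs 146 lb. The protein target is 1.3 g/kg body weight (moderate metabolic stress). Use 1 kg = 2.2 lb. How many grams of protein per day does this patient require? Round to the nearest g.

86 g/day

Weight in kg = 146 ÷ 2.2 = 66.3636 kg.
Protein = 1.3 g/kg × 66.3636 kg = 86.2727 g/day.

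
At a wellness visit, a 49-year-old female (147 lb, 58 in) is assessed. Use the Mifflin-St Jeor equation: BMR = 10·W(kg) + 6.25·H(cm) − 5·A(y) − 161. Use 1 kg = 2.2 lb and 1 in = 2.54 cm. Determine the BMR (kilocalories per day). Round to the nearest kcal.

Convert to metric: weight = 147 ÷ 2.2 = 66.8182 kg; height = 58 × 2.54 = 147.32 cm.
Mifflin-St Jeor (female): BMR = 10(66.8182) + 6.25(147.32) − 5(49) − 161 = 668.1818 + 920.75 − 245 − 161 = 1182.9318 kcal/day.

1183 kilocalories per day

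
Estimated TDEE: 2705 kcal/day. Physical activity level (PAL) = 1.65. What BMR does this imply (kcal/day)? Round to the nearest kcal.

1639 kcal/day

BMR = TEE ÷ activity factor = 2705 ÷ 1.65 = 1639.3939 kcal/day.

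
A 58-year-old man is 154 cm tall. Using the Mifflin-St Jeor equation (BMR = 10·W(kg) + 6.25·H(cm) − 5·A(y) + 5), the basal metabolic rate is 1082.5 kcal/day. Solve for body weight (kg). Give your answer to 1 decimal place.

1082.5 = 10·W + 6.25(154) − 5(58) + 5
10·W = 1082.5 − 677.5 = 405, so W = 40.5 kg.

40.5 kg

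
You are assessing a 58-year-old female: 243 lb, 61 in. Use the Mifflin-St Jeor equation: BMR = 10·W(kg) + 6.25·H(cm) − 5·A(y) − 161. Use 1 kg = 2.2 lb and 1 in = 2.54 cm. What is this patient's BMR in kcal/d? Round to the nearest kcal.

1622 kcal/d

Convert to metric: weight = 243 ÷ 2.2 = 110.4545 kg; height = 61 × 2.54 = 154.94 cm.
Mifflin-St Jeor (female): BMR = 10(110.4545) + 6.25(154.94) − 5(58) − 161 = 1104.5455 + 968.375 − 290 − 161 = 1621.9205 kcal/day.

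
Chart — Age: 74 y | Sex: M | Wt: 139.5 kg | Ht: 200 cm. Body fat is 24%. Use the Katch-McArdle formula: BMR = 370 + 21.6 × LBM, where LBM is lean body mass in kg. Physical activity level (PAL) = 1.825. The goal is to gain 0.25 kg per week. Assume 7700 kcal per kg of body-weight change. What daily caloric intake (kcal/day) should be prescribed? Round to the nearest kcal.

LBM = 139.5 × (1 − 0.24) = 106.02 kg. Katch-McArdle: BMR = 370 + 21.6 × 106.02 = 2660.032 kcal/day.
TEE = 2660.032 × 1.825 = 4854.5584 kcal/day.
Required daily surplus = 0.25 × 7700 ÷ 7 = 275 kcal/day.
Target intake = 4854.5584 + 275 = 5129.5584 kcal/day.

5130 kcal/day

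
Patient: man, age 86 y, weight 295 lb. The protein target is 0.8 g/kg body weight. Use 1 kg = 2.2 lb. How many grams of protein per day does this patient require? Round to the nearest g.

107 g/day

Weight in kg = 295 ÷ 2.2 = 134.0909 kg.
Protein = 0.8 g/kg × 134.0909 kg = 107.2727 g/day.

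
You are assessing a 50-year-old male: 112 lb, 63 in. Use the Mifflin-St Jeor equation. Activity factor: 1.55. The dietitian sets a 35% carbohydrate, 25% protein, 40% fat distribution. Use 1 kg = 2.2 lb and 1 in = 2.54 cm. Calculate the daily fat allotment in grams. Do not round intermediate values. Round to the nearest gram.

87 g/day

Convert to metric: weight = 112 ÷ 2.2 = 50.9091 kg; height = 63 × 2.54 = 160.02 cm.
Mifflin-St Jeor (male): BMR = 10(50.9091) + 6.25(160.02) − 5(50) + 5 = 509.0909 + 1000.125 − 250 + 5 = 1264.2159 kcal/day.
TEE = 1264.2159 × 1.55 = 1959.5347 kcal/day.
Fat energy = 40% × 1959.5347 = 783.8139 kcal.
Fat = 783.8139 ÷ 9 kcal/g = 87.0904 g.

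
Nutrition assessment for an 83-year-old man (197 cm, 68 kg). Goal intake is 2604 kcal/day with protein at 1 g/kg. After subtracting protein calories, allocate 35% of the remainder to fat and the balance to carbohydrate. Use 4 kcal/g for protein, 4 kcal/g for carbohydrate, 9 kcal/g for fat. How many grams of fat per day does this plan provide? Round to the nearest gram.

Protein = 1 × 68 = 68 g → 68 × 4 = 272 kcal.
Non-protein calories = 2604 − 272 = 2332 kcal.
Fat: 35% × 2332 = 816.2 kcal; carbohydrate: 1515.8 kcal.
Fat: 816.2 kcal ÷ 9 kcal/g = 90.6889 g.

91 g/day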